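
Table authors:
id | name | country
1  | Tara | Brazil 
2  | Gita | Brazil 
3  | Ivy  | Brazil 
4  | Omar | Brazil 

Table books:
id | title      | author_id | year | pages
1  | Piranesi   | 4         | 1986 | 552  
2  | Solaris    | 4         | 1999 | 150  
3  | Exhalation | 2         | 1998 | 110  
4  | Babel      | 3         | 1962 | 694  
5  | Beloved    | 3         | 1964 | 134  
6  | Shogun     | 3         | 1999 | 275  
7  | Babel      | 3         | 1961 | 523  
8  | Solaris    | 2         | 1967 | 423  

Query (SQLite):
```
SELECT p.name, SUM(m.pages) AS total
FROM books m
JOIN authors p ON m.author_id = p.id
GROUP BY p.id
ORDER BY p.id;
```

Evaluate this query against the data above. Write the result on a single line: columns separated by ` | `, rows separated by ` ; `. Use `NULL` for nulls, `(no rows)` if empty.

Join each books row to its authors via author_id.
Group joined rows by authors.id; compute SUM(m.pages) per group.
  2: ids {3, 8} → SUM(m.pages)=533
  3: ids {4, 5, 6, 7} → SUM(m.pages)=1626
  4: ids {1, 2} → SUM(m.pages)=702

Gita | 533 ; Ivy | 1626 ; Omar | 702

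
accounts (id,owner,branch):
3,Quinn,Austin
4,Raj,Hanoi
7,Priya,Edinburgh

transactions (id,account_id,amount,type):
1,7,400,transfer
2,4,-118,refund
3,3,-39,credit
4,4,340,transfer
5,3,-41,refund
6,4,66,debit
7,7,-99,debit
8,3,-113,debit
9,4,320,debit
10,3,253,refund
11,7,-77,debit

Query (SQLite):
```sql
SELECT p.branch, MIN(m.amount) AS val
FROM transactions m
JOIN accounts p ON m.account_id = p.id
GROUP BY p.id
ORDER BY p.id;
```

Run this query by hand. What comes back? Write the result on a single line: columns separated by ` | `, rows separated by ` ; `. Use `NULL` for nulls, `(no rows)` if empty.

Austin | -113 ; Hanoi | -118 ; Edinburgh | -99

Join each transactions row to its accounts via account_id.
Group joined rows by accounts.id; compute MIN(m.amount) per group.
  3: ids {3, 5, 8, 10} → MIN(m.amount)=-113
  4: ids {2, 4, 6, 9} → MIN(m.amount)=-118
  7: ids {1, 7, 11} → MIN(m.amount)=-99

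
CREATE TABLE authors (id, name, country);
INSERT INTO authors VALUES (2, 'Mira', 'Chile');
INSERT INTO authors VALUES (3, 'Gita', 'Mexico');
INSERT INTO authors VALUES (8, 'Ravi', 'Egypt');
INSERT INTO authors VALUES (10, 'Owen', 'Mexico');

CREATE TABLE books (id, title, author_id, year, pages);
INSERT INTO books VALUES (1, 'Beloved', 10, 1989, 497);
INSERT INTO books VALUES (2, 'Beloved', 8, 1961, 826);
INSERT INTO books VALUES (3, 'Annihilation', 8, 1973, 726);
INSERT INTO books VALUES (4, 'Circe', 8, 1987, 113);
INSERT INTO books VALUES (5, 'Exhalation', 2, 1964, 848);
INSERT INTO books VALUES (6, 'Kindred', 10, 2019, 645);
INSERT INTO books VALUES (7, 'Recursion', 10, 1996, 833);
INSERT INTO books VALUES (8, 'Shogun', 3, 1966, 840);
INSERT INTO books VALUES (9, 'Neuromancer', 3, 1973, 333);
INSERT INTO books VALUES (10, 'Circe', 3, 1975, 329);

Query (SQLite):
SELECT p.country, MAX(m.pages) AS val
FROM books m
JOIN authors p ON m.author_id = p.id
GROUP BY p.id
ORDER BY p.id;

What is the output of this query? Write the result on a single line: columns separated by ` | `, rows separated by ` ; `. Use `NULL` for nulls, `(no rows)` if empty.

Chile | 848 ; Mexico | 840 ; Egypt | 826 ; Mexico | 833

Join each books row to its authors via author_id.
Group joined rows by authors.id; compute MAX(m.pages) per group.
  2: ids {5} → MAX(m.pages)=848
  3: ids {8, 9, 10} → MAX(m.pages)=840
  8: ids {2, 3, 4} → MAX(m.pages)=826
  10: ids {1, 6, 7} → MAX(m.pages)=833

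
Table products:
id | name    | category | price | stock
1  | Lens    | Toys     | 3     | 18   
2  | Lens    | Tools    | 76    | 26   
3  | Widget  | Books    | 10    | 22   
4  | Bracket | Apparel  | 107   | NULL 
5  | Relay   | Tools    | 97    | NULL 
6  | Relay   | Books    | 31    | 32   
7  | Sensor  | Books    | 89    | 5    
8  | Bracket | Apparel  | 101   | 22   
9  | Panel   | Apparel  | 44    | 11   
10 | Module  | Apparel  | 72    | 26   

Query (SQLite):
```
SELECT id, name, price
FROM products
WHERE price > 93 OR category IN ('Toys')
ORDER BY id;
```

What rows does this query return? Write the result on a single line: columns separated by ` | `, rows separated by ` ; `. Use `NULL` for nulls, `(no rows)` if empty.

1 | Lens | 3 ; 4 | Bracket | 107 ; 5 | Relay | 97 ; 8 | Bracket | 101

price > 93: ids {4, 5, 8}
category IN ('Toys'): ids {1}
Combine with OR.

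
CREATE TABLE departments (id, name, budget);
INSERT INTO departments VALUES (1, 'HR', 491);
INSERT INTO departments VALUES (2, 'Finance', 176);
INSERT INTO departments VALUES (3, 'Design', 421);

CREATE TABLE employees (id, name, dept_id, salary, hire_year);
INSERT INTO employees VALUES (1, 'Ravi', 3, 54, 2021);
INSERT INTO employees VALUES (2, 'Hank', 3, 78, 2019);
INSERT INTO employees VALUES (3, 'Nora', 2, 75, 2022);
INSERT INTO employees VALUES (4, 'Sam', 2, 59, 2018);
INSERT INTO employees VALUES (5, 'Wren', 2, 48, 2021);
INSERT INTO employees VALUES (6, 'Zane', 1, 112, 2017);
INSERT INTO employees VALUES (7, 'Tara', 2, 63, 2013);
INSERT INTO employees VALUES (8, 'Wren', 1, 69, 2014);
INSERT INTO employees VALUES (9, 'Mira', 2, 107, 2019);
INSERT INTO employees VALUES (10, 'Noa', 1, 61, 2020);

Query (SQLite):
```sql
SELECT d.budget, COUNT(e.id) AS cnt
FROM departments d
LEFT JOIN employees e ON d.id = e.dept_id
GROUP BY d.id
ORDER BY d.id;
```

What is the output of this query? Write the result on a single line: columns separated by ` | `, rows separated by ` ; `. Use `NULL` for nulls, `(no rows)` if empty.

LEFT JOIN keeps every departments row; unmatched ones get NULL for employees columns.
Group by departments.id and compute COUNT(e.id). COUNT(col) of an all-NULL group is 0.
  1: ids {6, 8, 10} → COUNT(e.id)=3
  2: ids {3, 4, 5, 7, 9} → COUNT(e.id)=5
  3: ids {1, 2} → COUNT(e.id)=2

491 | 3 ; 176 | 5 ; 421 | 2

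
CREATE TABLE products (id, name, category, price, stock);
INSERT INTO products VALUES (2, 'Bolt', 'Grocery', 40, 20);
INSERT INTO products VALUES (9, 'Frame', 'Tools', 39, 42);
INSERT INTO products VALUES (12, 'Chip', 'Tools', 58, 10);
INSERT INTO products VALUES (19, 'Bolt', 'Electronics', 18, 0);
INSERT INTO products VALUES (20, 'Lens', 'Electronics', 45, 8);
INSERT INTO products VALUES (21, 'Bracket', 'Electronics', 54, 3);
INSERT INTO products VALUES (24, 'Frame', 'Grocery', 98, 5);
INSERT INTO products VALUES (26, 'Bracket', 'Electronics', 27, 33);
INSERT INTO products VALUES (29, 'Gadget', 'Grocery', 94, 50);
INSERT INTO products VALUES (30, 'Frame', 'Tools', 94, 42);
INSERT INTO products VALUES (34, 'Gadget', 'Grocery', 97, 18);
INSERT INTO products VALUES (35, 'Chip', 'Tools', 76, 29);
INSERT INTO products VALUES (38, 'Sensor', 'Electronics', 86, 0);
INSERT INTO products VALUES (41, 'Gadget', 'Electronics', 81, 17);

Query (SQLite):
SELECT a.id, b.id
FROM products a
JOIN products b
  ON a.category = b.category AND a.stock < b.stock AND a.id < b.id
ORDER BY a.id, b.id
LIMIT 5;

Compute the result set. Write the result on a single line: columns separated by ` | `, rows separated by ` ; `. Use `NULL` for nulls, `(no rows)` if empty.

Pairs (a,b) with same category, a.stock < b.stock, a.id < b.id.
category groups: Electronics:{19,20,21,26,38,41} Grocery:{2,24,29,34} Tools:{9,12,30,35}
Ordered by (a.id, b.id); first 5.

2 | 29 ; 12 | 30 ; 12 | 35 ; 19 | 20 ; 19 | 21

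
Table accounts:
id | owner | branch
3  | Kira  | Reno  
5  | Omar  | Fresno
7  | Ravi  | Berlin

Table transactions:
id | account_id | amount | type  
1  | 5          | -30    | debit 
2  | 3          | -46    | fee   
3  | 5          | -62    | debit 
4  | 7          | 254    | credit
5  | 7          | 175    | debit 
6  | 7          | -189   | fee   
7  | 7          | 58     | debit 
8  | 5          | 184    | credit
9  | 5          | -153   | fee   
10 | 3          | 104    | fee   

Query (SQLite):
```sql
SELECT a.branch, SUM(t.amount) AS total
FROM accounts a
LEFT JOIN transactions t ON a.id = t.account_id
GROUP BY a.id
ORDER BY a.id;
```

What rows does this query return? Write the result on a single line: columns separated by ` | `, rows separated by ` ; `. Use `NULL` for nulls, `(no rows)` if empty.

Reno | 58 ; Fresno | -61 ; Berlin | 298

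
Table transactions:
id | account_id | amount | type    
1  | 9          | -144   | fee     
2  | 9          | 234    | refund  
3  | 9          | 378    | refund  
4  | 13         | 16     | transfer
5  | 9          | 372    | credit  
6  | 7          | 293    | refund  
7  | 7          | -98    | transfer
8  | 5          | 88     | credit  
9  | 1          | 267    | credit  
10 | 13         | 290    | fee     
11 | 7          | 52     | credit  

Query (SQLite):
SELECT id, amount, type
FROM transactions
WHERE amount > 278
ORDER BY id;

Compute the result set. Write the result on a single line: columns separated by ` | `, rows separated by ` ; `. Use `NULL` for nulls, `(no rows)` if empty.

3 | 378 | refund ; 5 | 372 | credit ; 6 | 293 | refund ; 10 | 290 | fee

amount > 278: ids {3, 5, 6, 10}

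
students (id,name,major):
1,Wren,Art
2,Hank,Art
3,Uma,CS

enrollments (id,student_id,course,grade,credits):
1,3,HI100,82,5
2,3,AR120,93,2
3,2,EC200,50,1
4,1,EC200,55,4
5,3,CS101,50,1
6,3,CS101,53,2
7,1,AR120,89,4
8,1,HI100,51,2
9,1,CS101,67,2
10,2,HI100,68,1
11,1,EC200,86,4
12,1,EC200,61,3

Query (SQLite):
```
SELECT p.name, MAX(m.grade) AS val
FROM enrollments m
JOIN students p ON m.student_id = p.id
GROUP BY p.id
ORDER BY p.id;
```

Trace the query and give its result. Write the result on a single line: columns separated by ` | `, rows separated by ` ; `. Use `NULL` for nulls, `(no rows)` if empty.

Wren | 89 ; Hank | 68 ; Uma | 93

Join each enrollments row to its students via student_id.
Group joined rows by students.id; compute MAX(m.grade) per group.
  1: ids {4, 7, 8, 9, 11, 12} → MAX(m.grade)=89
  2: ids {3, 10} → MAX(m.grade)=68
  3: ids {1, 2, 5, 6} → MAX(m.grade)=93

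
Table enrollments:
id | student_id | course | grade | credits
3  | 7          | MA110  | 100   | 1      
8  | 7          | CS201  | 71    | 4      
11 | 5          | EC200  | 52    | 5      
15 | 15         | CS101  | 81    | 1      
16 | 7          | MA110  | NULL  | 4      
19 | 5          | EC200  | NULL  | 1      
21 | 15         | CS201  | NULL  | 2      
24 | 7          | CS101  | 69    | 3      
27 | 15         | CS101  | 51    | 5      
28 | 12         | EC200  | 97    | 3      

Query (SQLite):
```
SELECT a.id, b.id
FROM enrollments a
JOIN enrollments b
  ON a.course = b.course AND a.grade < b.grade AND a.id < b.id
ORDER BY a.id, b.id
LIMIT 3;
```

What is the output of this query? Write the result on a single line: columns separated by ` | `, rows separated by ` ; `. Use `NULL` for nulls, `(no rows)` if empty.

11 | 28

Pairs (a,b) with same course, a.grade < b.grade, a.id < b.id.
course groups: CS101:{15,24,27} CS201:{8,21} EC200:{11,19,28} MA110:{3,16}
Ordered by (a.id, b.id); first 3.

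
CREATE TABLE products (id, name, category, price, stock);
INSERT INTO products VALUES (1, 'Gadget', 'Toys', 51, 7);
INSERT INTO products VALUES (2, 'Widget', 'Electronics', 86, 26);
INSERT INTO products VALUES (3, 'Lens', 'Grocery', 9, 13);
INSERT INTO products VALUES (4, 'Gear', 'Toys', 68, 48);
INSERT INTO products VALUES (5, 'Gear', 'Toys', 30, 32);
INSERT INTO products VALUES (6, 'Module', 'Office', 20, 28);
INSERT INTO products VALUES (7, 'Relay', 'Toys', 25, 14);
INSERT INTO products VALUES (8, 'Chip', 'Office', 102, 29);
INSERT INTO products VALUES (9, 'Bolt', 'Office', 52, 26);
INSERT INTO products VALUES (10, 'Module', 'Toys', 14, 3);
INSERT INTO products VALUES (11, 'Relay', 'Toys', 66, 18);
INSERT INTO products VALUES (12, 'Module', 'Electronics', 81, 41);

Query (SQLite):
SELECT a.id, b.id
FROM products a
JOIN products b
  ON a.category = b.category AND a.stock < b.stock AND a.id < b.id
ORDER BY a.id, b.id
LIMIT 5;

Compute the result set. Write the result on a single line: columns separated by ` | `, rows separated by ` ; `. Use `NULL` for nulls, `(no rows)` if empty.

Pairs (a,b) with same category, a.stock < b.stock, a.id < b.id.
category groups: Electronics:{2,12} Grocery:{3} Office:{6,8,9} Toys:{1,4,5,7,10,11}
Ordered by (a.id, b.id); first 5.

1 | 4 ; 1 | 5 ; 1 | 7 ; 1 | 11 ; 2 | 12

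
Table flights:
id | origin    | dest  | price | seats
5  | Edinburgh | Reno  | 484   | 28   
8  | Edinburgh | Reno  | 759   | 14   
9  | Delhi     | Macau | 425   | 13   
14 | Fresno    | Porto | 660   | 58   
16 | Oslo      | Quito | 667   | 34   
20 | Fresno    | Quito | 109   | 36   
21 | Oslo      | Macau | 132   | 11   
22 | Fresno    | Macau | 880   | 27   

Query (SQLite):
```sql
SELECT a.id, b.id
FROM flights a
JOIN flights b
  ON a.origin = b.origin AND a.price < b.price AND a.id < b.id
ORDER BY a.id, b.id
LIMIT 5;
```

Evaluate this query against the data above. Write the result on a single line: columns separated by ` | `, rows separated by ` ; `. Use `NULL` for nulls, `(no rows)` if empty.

5 | 8 ; 14 | 22 ; 20 | 22

Pairs (a,b) with same origin, a.price < b.price, a.id < b.id.
origin groups: Delhi:{9} Edinburgh:{5,8} Fresno:{14,20,22} Oslo:{16,21}
Ordered by (a.id, b.id); first 5.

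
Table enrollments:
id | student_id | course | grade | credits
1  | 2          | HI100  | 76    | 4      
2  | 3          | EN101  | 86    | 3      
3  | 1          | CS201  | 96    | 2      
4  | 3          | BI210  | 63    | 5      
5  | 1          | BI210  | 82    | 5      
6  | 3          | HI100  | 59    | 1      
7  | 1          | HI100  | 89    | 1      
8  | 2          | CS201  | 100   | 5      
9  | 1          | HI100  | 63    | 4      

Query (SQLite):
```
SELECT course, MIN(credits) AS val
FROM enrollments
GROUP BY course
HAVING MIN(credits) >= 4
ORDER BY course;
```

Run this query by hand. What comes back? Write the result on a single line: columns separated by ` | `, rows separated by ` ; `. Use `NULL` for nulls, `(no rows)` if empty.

BI210 | 5

Partition enrollments by course; compute MIN(credits) within each group.
HAVING: keep groups where MIN(credits) >= 4.
  BI210: ids {4, 5} → MIN(credits)=5
  CS201: ids {3, 8} → MIN(credits)=2
  EN101: ids {2} → MIN(credits)=3
  HI100: ids {1, 6, 7, 9} → MIN(credits)=1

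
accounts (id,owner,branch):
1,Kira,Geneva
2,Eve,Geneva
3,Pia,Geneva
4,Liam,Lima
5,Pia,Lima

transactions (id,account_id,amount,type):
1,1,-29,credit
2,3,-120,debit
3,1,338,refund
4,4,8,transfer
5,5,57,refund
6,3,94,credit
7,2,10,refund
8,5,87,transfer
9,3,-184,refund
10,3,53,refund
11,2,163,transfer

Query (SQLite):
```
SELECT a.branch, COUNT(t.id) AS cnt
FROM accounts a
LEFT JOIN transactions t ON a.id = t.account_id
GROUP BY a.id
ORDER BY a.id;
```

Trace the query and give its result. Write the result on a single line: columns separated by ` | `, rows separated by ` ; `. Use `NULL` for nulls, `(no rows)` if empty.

Geneva | 2 ; Geneva | 2 ; Geneva | 4 ; Lima | 1 ; Lima | 2

LEFT JOIN keeps every accounts row; unmatched ones get NULL for transactions columns.
Group by accounts.id and compute COUNT(t.id). COUNT(col) of an all-NULL group is 0.
  1: ids {1, 3} → COUNT(t.id)=2
  2: ids {7, 11} → COUNT(t.id)=2
  3: ids {2, 6, 9, 10} → COUNT(t.id)=4
  4: ids {4} → COUNT(t.id)=1
  5: ids {5, 8} → COUNT(t.id)=2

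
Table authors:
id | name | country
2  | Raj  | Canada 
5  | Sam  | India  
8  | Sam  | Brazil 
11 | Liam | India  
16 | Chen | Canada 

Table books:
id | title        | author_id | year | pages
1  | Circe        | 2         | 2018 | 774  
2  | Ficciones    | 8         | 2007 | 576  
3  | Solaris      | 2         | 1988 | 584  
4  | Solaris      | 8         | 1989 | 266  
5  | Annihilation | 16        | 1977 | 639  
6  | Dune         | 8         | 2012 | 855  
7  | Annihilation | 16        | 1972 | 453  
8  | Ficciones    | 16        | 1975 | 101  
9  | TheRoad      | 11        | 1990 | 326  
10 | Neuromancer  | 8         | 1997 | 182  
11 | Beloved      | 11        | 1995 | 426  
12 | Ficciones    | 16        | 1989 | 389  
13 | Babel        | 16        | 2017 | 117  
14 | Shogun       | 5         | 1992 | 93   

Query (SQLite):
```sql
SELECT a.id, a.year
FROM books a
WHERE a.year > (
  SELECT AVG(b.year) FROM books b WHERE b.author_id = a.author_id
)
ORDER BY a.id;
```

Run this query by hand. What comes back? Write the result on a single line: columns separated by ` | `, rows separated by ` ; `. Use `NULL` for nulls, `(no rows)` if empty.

1 | 2018 ; 2 | 2007 ; 6 | 2012 ; 11 | 1995 ; 12 | 1989 ; 13 | 2017

For each books row a, compute AVG(year) over rows sharing a.author_id.
Keep row a if a.year > that per-group AVG.
  author_id=2: AVG(year) = 2003.0
  author_id=5: AVG(year) = 1992.0
  author_id=8: AVG(year) = 2001.25
  author_id=11: AVG(year) = 1992.5
  author_id=16: AVG(year) = 1986.0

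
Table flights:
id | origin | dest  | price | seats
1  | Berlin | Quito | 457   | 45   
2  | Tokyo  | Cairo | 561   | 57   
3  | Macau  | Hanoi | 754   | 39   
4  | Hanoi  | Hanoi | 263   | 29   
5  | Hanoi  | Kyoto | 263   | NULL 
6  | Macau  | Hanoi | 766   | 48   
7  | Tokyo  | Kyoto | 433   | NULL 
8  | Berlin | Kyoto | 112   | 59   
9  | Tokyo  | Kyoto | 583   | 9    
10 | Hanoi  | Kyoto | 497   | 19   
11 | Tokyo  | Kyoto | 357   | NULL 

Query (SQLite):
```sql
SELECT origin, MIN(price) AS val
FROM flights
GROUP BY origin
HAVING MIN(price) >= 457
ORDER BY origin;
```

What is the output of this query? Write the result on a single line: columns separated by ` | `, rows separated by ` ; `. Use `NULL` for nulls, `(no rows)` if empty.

Partition flights by origin; compute MIN(price) within each group.
HAVING: keep groups where MIN(price) >= 457.
  Berlin: ids {1, 8} → MIN(price)=112
  Hanoi: ids {4, 5, 10} → MIN(price)=263
  Macau: ids {3, 6} → MIN(price)=754
  Tokyo: ids {2, 7, 9, 11} → MIN(price)=357

Macau | 754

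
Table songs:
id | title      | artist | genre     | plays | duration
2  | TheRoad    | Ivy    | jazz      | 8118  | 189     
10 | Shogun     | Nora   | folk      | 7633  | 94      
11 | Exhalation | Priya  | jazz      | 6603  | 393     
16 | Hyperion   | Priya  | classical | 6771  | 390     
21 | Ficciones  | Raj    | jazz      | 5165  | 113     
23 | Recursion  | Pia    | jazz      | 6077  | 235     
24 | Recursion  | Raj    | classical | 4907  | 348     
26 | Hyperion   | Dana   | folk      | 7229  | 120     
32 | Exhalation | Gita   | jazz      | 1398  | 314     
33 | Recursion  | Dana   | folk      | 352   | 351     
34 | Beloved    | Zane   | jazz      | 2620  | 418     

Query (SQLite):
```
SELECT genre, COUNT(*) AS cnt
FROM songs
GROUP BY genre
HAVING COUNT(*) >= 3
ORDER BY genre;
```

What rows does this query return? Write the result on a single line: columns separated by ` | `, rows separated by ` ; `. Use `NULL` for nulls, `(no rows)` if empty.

Partition songs by genre; compute COUNT(*) within each group.
HAVING: keep groups with count ≥ 3.
  classical: ids {16, 24} → COUNT(*)=2
  folk: ids {10, 26, 33} → COUNT(*)=3
  jazz: ids {2, 11, 21, 23, 32, 34} → COUNT(*)=6

folk | 3 ; jazz | 6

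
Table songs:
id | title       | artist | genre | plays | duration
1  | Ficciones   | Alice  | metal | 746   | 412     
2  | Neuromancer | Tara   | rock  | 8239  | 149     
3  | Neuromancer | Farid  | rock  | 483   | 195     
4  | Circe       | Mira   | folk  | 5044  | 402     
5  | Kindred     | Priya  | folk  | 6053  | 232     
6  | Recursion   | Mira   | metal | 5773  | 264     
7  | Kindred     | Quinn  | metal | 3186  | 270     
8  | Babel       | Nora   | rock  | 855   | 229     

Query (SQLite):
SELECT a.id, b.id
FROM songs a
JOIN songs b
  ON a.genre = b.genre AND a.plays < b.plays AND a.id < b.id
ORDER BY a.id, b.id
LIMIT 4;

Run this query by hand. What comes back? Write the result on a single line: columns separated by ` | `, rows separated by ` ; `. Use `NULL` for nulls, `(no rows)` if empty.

Pairs (a,b) with same genre, a.plays < b.plays, a.id < b.id.
genre groups: folk:{4,5} metal:{1,6,7} rock:{2,3,8}
Ordered by (a.id, b.id); first 4.

1 | 6 ; 1 | 7 ; 3 | 8 ; 4 | 5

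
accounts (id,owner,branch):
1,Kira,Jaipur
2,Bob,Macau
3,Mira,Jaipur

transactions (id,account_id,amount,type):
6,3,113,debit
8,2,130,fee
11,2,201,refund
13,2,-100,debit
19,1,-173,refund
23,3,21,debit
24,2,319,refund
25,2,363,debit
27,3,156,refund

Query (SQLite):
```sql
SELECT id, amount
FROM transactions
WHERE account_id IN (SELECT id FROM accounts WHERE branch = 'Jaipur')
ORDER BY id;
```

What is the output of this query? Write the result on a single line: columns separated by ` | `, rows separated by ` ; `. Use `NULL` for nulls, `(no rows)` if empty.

Inner query: accounts.id where branch = 'Jaipur'.
Outer: keep transactions rows whose account_id is in that set.
Inner query → {1, 3}

6 | 113 ; 19 | -173 ; 23 | 21 ; 27 | 156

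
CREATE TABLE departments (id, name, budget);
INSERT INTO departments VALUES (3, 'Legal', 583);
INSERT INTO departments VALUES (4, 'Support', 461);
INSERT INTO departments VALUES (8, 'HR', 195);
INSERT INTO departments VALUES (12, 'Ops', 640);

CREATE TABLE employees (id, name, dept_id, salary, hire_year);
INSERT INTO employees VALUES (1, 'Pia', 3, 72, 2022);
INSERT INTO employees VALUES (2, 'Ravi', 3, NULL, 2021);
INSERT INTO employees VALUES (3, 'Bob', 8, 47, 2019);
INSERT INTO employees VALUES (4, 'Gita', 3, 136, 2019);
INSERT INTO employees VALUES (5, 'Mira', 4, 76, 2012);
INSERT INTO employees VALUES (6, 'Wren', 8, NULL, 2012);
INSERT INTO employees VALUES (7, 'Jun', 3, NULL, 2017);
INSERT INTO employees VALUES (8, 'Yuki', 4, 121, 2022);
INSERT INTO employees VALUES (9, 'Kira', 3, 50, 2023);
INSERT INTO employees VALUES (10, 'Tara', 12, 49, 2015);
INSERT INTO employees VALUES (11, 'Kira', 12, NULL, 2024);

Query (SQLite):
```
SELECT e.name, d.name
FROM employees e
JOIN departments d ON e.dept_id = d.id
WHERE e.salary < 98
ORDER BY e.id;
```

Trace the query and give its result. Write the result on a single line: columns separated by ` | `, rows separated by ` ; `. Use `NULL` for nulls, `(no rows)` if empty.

Pia | Legal ; Bob | HR ; Mira | Support ; Kira | Legal ; Tara | Ops

Each employees row matches the departments row where dept_id = departments.id.
Then keep rows with e.salary < 98.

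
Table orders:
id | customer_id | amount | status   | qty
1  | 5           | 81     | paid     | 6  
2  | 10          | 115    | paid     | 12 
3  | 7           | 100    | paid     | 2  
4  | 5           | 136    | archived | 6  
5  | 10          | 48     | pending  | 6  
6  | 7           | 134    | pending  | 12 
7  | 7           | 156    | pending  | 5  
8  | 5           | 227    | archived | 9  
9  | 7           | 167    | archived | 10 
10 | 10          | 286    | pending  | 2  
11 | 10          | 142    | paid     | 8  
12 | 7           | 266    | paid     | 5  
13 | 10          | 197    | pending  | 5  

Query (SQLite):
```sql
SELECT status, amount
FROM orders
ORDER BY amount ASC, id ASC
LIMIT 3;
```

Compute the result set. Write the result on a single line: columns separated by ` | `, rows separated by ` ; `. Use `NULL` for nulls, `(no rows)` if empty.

pending | 48 ; paid | 81 ; paid | 100

Sort by amount asc, tiebreak id asc: (48, id=5), (81, id=1), (100, id=3), (115, id=2), (134, id=6), (136, id=4) …. Take first 3.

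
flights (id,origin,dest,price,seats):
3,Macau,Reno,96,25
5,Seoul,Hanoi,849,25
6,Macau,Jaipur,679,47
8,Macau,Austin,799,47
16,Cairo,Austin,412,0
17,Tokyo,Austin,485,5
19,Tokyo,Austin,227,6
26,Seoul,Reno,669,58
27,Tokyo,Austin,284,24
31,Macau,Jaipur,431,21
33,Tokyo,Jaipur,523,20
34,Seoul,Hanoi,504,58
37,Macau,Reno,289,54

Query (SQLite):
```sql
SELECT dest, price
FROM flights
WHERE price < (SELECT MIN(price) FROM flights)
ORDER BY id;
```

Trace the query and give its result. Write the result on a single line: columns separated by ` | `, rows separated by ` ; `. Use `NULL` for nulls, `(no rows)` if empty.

Scalar subquery: MIN(price) over all flights rows = 96.
Keep rows where price < that value.

(no rows)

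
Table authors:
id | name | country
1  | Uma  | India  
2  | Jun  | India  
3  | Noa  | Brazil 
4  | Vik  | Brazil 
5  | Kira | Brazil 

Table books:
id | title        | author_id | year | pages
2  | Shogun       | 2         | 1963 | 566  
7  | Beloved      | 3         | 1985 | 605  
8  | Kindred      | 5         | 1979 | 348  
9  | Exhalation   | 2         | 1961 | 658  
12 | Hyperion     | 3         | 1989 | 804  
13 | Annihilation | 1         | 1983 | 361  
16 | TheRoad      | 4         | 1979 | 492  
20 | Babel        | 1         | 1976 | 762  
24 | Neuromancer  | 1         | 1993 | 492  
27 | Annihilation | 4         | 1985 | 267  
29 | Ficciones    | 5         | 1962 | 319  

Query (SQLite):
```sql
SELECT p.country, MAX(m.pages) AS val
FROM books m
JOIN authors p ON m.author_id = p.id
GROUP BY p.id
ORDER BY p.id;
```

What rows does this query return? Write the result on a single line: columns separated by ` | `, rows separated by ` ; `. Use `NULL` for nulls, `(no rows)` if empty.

India | 762 ; India | 658 ; Brazil | 804 ; Brazil | 492 ; Brazil | 348

Join each books row to its authors via author_id.
Group joined rows by authors.id; compute MAX(m.pages) per group.
  1: ids {13, 20, 24} → MAX(m.pages)=762
  2: ids {2, 9} → MAX(m.pages)=658
  3: ids {7, 12} → MAX(m.pages)=804
  4: ids {16, 27} → MAX(m.pages)=492
  5: ids {8, 29} → MAX(m.pages)=348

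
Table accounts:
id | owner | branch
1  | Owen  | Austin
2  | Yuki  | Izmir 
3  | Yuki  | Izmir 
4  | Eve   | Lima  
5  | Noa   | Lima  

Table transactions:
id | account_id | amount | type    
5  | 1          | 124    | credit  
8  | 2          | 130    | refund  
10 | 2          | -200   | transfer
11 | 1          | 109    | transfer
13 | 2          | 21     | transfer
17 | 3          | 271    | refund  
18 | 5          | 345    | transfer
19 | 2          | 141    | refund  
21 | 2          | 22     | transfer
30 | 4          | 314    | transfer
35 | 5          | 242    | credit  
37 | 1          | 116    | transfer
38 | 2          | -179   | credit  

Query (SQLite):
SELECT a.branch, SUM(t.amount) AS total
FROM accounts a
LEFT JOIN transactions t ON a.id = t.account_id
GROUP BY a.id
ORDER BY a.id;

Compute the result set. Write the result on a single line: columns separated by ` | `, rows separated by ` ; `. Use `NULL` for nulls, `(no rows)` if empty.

Austin | 349 ; Izmir | -65 ; Izmir | 271 ; Lima | 314 ; Lima | 587

LEFT JOIN keeps every accounts row; unmatched ones get NULL for transactions columns.
Group by accounts.id and compute SUM(t.amount). SUM over an all-NULL group is NULL.
  1: ids {5, 11, 37} → SUM(t.amount)=349
  2: ids {8, 10, 13, 19, 21, 38} → SUM(t.amount)=-65
  3: ids {17} → SUM(t.amount)=271
  4: ids {30} → SUM(t.amount)=314
  5: ids {18, 35} → SUM(t.amount)=587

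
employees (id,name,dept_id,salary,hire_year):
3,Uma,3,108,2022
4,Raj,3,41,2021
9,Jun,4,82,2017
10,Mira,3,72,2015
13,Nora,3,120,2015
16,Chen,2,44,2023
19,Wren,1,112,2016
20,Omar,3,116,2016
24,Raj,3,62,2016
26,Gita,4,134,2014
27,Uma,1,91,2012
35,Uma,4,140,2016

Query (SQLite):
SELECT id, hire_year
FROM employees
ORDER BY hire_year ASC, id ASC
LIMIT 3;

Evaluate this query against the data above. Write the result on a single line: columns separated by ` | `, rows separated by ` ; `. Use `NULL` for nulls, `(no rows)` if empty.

27 | 2012 ; 26 | 2014 ; 10 | 2015

Sort by hire_year asc, tiebreak id asc: (2012, id=27), (2014, id=26), (2015, id=10), (2015, id=13), (2016, id=19), (2016, id=20) …. Take first 3.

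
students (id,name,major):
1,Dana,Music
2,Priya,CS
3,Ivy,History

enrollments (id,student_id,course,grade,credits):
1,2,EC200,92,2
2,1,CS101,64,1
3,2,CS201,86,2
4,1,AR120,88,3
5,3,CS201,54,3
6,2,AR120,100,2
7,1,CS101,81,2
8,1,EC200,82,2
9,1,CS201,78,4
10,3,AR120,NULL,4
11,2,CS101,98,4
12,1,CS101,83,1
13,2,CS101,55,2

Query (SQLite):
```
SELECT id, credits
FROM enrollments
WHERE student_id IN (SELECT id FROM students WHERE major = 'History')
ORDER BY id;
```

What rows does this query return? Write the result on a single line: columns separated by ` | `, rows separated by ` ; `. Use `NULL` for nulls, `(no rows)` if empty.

5 | 3 ; 10 | 4

Inner query: students.id where major = 'History'.
Outer: keep enrollments rows whose student_id is in that set.
Inner query → {3}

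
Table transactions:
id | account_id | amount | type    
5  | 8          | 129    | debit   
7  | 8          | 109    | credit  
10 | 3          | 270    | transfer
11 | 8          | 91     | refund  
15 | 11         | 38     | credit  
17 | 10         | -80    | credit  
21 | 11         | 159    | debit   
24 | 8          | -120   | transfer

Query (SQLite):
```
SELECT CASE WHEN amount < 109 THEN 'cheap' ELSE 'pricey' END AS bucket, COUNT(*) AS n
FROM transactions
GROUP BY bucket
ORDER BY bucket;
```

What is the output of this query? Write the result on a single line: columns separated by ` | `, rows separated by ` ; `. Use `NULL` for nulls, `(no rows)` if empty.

cheap | 4 ; pricey | 4

Bucket rows by amount < 109 → 'cheap' else 'pricey'; count each bucket.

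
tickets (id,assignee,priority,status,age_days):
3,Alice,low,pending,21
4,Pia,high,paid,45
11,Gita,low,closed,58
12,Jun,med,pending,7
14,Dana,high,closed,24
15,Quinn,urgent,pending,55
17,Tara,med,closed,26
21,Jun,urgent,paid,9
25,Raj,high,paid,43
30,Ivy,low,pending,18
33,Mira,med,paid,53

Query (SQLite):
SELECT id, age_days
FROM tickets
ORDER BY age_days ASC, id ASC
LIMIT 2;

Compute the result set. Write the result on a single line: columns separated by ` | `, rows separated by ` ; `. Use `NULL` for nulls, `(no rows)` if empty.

12 | 7 ; 21 | 9

Sort by age_days asc, tiebreak id asc: (7, id=12), (9, id=21), (18, id=30), (21, id=3), (24, id=14) …. Take first 2.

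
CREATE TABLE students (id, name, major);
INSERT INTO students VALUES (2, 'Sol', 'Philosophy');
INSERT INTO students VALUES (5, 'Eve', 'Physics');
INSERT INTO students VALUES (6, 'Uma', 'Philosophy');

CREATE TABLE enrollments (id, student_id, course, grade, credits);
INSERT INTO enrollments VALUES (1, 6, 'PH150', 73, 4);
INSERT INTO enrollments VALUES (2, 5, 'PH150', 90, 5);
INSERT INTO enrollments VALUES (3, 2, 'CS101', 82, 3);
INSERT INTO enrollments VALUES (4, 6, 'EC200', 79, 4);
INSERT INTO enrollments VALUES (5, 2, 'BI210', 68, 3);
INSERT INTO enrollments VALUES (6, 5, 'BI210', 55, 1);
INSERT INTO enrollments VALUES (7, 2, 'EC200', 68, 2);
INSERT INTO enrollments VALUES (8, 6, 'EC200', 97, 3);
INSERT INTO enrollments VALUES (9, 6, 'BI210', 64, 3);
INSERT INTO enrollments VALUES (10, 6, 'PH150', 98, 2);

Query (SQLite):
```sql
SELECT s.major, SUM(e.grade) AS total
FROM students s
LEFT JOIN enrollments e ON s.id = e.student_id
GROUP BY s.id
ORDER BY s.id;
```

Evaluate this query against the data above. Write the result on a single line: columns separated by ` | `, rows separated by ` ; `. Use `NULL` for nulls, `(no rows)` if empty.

Philosophy | 218 ; Physics | 145 ; Philosophy | 411

LEFT JOIN keeps every students row; unmatched ones get NULL for enrollments columns.
Group by students.id and compute SUM(e.grade). SUM over an all-NULL group is NULL.
  2: ids {3, 5, 7} → SUM(e.grade)=218
  5: ids {2, 6} → SUM(e.grade)=145
  6: ids {1, 4, 8, 9, 10} → SUM(e.grade)=411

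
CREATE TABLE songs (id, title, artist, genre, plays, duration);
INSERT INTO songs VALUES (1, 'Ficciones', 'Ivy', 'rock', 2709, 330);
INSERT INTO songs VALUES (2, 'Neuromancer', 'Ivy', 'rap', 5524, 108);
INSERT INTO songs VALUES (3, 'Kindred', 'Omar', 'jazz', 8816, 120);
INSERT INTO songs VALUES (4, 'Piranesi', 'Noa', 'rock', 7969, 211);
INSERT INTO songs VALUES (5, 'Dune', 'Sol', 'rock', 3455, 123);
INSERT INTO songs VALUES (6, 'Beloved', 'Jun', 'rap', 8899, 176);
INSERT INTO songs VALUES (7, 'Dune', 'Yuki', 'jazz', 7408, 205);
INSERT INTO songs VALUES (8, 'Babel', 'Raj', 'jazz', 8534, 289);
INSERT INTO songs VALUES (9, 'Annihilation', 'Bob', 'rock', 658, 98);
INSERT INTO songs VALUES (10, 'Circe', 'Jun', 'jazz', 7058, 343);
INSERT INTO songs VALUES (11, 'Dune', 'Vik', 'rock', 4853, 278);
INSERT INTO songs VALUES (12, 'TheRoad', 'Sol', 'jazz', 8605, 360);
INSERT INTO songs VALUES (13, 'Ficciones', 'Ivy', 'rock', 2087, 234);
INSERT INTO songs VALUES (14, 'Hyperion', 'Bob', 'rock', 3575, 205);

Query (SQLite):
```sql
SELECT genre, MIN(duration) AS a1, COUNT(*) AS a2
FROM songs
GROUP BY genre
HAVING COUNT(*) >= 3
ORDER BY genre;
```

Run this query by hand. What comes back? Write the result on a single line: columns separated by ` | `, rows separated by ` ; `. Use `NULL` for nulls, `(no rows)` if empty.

jazz | 120 | 5 ; rock | 98 | 7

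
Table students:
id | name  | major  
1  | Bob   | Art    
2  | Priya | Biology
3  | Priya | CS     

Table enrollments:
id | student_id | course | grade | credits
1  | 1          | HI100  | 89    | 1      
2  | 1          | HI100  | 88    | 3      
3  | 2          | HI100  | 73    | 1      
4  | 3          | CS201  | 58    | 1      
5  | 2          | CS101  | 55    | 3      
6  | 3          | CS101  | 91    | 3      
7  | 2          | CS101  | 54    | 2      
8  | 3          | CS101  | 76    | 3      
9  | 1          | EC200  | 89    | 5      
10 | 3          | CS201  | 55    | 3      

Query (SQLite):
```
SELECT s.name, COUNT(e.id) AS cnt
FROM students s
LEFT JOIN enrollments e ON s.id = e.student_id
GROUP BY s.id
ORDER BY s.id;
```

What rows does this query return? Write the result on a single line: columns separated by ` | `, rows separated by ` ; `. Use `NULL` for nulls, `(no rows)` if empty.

Bob | 3 ; Priya | 3 ; Priya | 4

LEFT JOIN keeps every students row; unmatched ones get NULL for enrollments columns.
Group by students.id and compute COUNT(e.id). COUNT(col) of an all-NULL group is 0.
  1: ids {1, 2, 9} → COUNT(e.id)=3
  2: ids {3, 5, 7} → COUNT(e.id)=3
  3: ids {4, 6, 8, 10} → COUNT(e.id)=4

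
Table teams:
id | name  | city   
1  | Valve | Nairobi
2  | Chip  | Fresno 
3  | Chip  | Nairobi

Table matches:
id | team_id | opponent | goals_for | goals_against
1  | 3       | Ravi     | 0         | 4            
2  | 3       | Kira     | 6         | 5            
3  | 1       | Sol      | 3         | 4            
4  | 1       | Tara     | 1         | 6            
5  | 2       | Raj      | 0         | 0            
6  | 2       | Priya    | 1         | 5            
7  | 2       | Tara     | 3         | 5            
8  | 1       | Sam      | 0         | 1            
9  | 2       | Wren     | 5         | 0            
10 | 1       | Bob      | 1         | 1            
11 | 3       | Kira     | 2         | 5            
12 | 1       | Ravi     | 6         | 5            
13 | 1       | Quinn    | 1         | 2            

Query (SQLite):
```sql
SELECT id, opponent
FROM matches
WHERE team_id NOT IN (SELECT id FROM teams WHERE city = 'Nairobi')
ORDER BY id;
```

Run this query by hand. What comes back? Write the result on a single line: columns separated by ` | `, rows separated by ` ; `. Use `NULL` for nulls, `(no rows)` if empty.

Inner query: teams.id where city = 'Nairobi'.
Outer: keep matches rows whose team_id is not in that set.
Inner query → {1, 3}

5 | Raj ; 6 | Priya ; 7 | Tara ; 9 | Wren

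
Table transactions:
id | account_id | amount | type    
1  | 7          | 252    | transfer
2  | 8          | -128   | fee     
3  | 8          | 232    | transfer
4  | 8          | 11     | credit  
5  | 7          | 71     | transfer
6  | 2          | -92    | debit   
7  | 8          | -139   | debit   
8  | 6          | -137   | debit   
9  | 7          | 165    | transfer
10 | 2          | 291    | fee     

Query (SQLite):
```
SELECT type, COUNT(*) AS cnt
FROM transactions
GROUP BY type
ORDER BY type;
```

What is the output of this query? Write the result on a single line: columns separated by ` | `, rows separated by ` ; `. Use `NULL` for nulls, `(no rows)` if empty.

credit | 1 ; debit | 3 ; fee | 2 ; transfer | 4

Partition transactions by type; compute COUNT(*) within each group.
  credit: ids {4} → COUNT(*)=1
  debit: ids {6, 7, 8} → COUNT(*)=3
  fee: ids {2, 10} → COUNT(*)=2
  transfer: ids {1, 3, 5, 9} → COUNT(*)=4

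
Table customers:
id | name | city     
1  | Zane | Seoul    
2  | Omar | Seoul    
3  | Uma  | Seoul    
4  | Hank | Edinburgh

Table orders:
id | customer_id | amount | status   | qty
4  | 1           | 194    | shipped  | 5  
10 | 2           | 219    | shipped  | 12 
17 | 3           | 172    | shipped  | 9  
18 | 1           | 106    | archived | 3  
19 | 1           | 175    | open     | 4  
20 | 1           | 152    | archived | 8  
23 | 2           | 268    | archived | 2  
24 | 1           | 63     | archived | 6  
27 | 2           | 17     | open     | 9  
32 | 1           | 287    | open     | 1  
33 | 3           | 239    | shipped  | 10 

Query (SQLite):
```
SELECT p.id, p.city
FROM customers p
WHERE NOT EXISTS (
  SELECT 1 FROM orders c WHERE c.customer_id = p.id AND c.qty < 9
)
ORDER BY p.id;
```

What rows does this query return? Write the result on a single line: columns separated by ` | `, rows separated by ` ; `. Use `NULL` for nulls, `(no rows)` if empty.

3 | Seoul ; 4 | Edinburgh

For each customers row, check whether any orders with matching customer_id has qty < 9.
Keep rows where that is false.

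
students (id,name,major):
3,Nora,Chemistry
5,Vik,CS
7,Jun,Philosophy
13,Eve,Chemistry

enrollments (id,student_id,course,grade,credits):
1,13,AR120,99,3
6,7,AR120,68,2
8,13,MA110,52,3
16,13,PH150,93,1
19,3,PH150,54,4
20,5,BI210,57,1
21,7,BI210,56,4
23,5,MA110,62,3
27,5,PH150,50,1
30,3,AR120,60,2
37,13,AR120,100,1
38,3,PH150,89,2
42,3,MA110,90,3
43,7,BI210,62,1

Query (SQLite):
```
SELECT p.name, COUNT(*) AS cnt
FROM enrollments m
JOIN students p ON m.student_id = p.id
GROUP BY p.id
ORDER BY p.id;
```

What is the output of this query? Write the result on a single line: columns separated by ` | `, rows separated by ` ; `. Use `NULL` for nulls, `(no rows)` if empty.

Nora | 4 ; Vik | 3 ; Jun | 3 ; Eve | 4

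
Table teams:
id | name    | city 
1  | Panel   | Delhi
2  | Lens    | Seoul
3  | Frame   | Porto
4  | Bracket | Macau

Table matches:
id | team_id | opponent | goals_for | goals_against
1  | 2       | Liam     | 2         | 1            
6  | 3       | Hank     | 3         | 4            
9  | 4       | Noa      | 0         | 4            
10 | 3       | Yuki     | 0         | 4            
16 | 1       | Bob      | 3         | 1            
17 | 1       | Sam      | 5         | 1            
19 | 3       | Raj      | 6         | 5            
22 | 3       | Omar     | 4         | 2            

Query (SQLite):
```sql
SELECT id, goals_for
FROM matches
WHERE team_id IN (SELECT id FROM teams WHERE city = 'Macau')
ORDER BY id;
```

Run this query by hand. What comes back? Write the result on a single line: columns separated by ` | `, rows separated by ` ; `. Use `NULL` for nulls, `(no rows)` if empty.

Inner query: teams.id where city = 'Macau'.
Outer: keep matches rows whose team_id is in that set.
Inner query → {4}

9 | 0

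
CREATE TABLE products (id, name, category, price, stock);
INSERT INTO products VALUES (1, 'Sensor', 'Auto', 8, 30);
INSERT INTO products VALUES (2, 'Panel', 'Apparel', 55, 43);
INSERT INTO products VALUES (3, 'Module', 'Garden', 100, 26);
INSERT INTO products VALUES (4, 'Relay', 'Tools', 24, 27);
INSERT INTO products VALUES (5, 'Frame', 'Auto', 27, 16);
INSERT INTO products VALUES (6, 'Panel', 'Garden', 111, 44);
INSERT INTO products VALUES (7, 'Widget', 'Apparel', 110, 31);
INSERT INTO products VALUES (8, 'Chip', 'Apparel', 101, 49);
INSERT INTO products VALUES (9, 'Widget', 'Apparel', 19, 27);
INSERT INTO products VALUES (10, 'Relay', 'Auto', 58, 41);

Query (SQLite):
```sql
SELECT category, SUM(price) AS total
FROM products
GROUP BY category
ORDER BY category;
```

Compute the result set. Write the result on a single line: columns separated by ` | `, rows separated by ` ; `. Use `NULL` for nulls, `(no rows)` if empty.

Apparel | 285 ; Auto | 93 ; Garden | 211 ; Tools | 24

Partition products by category; compute SUM(price) within each group.
  Apparel: ids {2, 7, 8, 9} → SUM(price)=285
  Auto: ids {1, 5, 10} → SUM(price)=93
  Garden: ids {3, 6} → SUM(price)=211
  Tools: ids {4} → SUM(price)=24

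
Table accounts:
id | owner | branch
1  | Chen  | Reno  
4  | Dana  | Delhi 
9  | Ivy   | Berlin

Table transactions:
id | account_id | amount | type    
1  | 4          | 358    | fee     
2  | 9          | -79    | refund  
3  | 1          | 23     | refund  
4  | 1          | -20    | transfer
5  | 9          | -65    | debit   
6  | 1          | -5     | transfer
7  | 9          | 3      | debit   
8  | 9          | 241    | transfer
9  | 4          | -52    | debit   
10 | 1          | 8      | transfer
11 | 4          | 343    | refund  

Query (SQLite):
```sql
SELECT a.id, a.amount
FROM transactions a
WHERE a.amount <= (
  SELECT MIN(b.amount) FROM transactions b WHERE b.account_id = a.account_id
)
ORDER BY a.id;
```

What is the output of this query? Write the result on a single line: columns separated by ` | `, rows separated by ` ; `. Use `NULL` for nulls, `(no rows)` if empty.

2 | -79 ; 4 | -20 ; 9 | -52

For each transactions row a, compute MIN(amount) over rows sharing a.account_id.
Keep row a if a.amount <= that per-group MIN.
  account_id=1: MIN(amount) = -20
  account_id=4: MIN(amount) = -52
  account_id=9: MIN(amount) = -79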